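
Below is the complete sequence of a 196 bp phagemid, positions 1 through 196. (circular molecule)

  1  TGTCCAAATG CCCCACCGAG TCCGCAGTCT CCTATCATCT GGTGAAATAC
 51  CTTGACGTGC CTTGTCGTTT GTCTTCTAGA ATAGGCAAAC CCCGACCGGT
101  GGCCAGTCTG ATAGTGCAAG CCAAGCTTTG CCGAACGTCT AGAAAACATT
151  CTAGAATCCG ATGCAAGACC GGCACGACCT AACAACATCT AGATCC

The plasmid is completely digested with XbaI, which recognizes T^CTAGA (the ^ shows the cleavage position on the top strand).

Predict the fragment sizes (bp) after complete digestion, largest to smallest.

XbaI sites (TCTAGA) start at positions 75, 138, 150, 188.
XbaI cuts after the first base of each site, so after positions 75, 138, 150, 188.
Circular molecule, 4 cuts → 4 fragments:
  76–138 → 63 bp
  139–150 → 12 bp
  151–188 → 38 bp
  189–196 then 1–75 → 8 + 75 = 83 bp
Sorted largest to smallest: 83, 63, 38, 12 bp.

83, 63, 38, 12 bp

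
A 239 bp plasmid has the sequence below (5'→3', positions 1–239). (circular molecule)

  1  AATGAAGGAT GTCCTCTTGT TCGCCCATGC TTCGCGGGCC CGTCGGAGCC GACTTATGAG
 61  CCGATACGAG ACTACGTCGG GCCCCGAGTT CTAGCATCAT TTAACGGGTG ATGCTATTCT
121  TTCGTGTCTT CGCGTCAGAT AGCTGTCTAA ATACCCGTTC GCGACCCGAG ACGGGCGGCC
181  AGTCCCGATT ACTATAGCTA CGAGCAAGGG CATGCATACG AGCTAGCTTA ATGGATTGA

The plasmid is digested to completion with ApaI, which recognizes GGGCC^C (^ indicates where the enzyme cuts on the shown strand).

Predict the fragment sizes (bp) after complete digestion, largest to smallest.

ApaI sites (GGGCCC) start at positions 36, 79.
ApaI cuts after base 5 of each site (before the last base), so after positions 40, 83.
Circular molecule, 2 cuts → 2 fragments:
  41–83 → 43 bp
  84–239 then 1–40 → 156 + 40 = 196 bp
Sorted largest to smallest: 196, 43 bp.

196, 43 bp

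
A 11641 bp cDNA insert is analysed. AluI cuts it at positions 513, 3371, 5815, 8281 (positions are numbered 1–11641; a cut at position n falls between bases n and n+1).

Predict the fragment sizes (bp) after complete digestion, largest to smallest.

3360, 2858, 2466, 2444, 513 bp

Linear molecule, 4 cuts → 5 fragments:
  513 − 0 = 513 bp
  3371 − 513 = 2858 bp
  5815 − 3371 = 2444 bp
  8281 − 5815 = 2466 bp
  11641 − 8281 = 3360 bp
Sorted largest to smallest: 3360, 2858, 2466, 2444, 513 bp.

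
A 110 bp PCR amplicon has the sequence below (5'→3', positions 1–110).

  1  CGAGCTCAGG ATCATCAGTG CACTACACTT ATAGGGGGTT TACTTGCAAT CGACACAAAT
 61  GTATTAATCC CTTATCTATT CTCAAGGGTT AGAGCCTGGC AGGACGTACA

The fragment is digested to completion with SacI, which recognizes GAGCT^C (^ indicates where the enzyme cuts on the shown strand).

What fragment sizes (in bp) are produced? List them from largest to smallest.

104, 6 bp

The SacI site (GAGCTC) starts at position 2.
SacI cuts after base 5 of each site (before the last base), so after position 6.
Linear molecule, 1 cut → 2 fragments:
  1–6 → 6 bp
  7–110 → 104 bp
Sorted largest to smallest: 104, 6 bp.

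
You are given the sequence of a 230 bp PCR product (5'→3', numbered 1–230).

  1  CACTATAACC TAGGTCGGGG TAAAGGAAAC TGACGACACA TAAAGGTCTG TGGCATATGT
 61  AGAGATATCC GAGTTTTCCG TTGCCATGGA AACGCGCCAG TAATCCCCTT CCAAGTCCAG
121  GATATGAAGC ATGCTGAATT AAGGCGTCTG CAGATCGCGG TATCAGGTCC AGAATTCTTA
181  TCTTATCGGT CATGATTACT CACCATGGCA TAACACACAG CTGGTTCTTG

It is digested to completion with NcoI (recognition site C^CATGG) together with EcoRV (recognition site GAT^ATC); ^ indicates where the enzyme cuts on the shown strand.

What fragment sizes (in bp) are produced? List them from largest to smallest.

119, 66, 27, 18 bp

NcoI sites (CCATGG) start at positions 84, 203.
NcoI cuts after the first base of each site, so after positions 84, 203.
The EcoRV site (GATATC) starts at position 64.
EcoRV cuts after base 3 of each site, so after position 66.
Combined cut positions: 66, 84, 203.
Linear molecule, 3 cuts → 4 fragments:
  1–66 → 66 bp
  67–84 → 18 bp
  85–203 → 119 bp
  204–230 → 27 bp
Sorted largest to smallest: 119, 66, 27, 18 bp.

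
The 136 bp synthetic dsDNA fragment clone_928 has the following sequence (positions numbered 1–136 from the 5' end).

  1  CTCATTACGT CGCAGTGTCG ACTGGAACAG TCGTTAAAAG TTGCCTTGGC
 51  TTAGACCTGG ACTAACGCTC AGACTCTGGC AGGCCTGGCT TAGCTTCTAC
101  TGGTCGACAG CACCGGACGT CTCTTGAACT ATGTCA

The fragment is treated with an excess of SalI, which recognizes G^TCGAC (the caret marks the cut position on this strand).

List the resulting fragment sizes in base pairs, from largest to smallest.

SalI sites (GTCGAC) start at positions 17, 103.
SalI cuts after the first base of each site, so after positions 17, 103.
Linear molecule, 2 cuts → 3 fragments:
  1–17 → 17 bp
  18–103 → 86 bp
  104–136 → 33 bp
Sorted largest to smallest: 86, 33, 17 bp.

86, 33, 17 bp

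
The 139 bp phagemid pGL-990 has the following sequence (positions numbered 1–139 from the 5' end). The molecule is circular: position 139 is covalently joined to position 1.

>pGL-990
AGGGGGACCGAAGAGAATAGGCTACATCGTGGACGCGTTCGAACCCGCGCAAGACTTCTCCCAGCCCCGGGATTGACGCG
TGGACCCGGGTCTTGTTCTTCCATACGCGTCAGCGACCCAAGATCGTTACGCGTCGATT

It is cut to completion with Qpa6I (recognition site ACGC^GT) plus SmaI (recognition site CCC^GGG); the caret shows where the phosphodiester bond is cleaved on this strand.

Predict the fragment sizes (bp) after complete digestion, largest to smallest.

Qpa6I sites (ACGCGT) start at positions 33, 76, 105, 129.
Qpa6I cuts after base 4 of each site, so after positions 36, 79, 108, 132.
SmaI sites (CCCGGG) start at positions 66, 85.
SmaI cuts after base 3 of each site, so after positions 68, 87.
Combined cut positions: 36, 68, 79, 87, 108, 132.
Circular molecule, 6 cuts → 6 fragments:
  37–68 → 32 bp
  69–79 → 11 bp
  80–87 → 8 bp
  88–108 → 21 bp
  109–132 → 24 bp
  133–139 then 1–36 → 7 + 36 = 43 bp
Sorted largest to smallest: 43, 32, 24, 21, 11, 8 bp.

43, 32, 24, 21, 11, 8 bp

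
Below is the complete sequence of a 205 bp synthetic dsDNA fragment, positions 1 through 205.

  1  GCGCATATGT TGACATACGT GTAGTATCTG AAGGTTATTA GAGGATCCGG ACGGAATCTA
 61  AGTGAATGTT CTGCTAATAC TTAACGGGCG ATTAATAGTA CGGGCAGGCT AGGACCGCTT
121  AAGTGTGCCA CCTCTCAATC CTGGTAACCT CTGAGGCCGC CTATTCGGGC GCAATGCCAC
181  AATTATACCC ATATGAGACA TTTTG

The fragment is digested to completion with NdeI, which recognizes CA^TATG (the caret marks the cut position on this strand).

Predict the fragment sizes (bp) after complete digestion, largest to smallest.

NdeI sites (CATATG) start at positions 4, 190.
NdeI cuts after base 2 of each site, so after positions 5, 191.
Linear molecule, 2 cuts → 3 fragments:
  1–5 → 5 bp
  6–191 → 186 bp
  192–205 → 14 bp
Sorted largest to smallest: 186, 14, 5 bp.

186, 14, 5 bp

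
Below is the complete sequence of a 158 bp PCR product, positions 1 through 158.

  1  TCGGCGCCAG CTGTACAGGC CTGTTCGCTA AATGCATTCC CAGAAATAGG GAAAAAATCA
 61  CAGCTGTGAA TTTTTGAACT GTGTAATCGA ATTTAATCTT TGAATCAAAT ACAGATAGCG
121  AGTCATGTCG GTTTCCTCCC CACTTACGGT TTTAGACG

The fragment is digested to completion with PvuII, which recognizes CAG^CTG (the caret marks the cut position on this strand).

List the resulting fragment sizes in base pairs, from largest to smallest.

95, 53, 10 bp

PvuII sites (CAGCTG) start at positions 8, 61.
PvuII cuts after base 3 of each site, so after positions 10, 63.
Linear molecule, 2 cuts → 3 fragments:
  1–10 → 10 bp
  11–63 → 53 bp
  64–158 → 95 bp
Sorted largest to smallest: 95, 53, 10 bp.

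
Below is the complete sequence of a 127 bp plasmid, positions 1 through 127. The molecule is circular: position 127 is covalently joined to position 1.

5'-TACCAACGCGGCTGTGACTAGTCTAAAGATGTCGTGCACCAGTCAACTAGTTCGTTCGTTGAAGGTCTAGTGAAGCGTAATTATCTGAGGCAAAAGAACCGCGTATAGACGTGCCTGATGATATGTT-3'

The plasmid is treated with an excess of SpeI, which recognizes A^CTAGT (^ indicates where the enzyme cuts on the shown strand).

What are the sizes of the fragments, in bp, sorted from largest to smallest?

SpeI sites (ACTAGT) start at positions 17, 46.
SpeI cuts after the first base of each site, so after positions 17, 46.
Circular molecule, 2 cuts → 2 fragments:
  18–46 → 29 bp
  47–127 then 1–17 → 81 + 17 = 98 bp
Sorted largest to smallest: 98, 29 bp.

98, 29 bp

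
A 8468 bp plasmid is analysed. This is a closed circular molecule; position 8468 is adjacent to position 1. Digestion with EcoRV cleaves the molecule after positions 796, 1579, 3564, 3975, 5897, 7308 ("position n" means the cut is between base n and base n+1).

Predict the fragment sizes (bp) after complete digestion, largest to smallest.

1985, 1956, 1922, 1411, 783, 411 bp

Circular molecule, 6 cuts → 6 fragments:
  1579 − 796 = 783 bp
  3564 − 1579 = 1985 bp
  3975 − 3564 = 411 bp
  5897 − 3975 = 1922 bp
  7308 − 5897 = 1411 bp
  wrap: 8468 − 7308 + 796 = 1956 bp
Sorted largest to smallest: 1985, 1956, 1922, 1411, 783, 411 bp.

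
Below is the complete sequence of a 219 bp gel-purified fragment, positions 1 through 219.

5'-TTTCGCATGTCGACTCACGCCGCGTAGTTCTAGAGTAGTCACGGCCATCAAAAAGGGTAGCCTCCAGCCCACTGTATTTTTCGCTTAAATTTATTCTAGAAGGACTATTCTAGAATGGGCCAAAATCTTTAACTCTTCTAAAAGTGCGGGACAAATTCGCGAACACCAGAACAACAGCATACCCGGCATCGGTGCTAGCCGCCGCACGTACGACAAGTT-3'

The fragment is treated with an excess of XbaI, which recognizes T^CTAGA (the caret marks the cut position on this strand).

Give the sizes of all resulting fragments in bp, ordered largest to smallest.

XbaI sites (TCTAGA) start at positions 29, 95, 109.
XbaI cuts after the first base of each site, so after positions 29, 95, 109.
Linear molecule, 3 cuts → 4 fragments:
  1–29 → 29 bp
  30–95 → 66 bp
  96–109 → 14 bp
  110–219 → 110 bp
Sorted largest to smallest: 110, 66, 29, 14 bp.

110, 66, 29, 14 bp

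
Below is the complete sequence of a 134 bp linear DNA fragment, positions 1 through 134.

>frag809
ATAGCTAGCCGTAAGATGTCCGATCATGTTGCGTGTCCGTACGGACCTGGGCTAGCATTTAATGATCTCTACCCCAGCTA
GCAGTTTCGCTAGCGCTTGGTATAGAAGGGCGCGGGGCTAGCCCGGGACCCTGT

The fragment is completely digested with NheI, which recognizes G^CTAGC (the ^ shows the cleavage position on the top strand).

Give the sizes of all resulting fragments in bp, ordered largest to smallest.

47, 28, 26, 17, 12, 4 bp

NheI sites (GCTAGC) start at positions 4, 51, 77, 89, 117.
NheI cuts after the first base of each site, so after positions 4, 51, 77, 89, 117.
Linear molecule, 5 cuts → 6 fragments:
  1–4 → 4 bp
  5–51 → 47 bp
  52–77 → 26 bp
  78–89 → 12 bp
  90–117 → 28 bp
  118–134 → 17 bp
Sorted largest to smallest: 47, 28, 26, 17, 12, 4 bp.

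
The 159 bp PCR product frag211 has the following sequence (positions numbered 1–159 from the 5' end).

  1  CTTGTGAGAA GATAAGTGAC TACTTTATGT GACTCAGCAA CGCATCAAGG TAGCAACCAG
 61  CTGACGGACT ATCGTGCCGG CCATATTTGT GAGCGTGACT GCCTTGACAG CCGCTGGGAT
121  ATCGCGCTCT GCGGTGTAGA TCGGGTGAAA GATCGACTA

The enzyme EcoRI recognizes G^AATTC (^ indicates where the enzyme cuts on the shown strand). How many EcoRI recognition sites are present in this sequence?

No occurrence of GAATTC is present in the sequence.
EcoRI does not cut: 0 sites.

0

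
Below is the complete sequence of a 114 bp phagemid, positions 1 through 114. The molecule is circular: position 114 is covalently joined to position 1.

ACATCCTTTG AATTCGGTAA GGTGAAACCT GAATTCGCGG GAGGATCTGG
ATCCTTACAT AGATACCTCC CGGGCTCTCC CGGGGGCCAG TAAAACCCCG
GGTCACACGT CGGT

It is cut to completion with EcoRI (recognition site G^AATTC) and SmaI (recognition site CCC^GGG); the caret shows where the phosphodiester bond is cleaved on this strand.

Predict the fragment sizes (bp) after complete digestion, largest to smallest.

40, 25, 21, 18, 10 bp

EcoRI sites (GAATTC) start at positions 10, 31.
EcoRI cuts after the first base of each site, so after positions 10, 31.
SmaI sites (CCCGGG) start at positions 69, 79, 97.
SmaI cuts after base 3 of each site, so after positions 71, 81, 99.
Combined cut positions: 10, 31, 71, 81, 99.
Circular molecule, 5 cuts → 5 fragments:
  11–31 → 21 bp
  32–71 → 40 bp
  72–81 → 10 bp
  82–99 → 18 bp
  100–114 then 1–10 → 15 + 10 = 25 bp
Sorted largest to smallest: 40, 25, 21, 18, 10 bp.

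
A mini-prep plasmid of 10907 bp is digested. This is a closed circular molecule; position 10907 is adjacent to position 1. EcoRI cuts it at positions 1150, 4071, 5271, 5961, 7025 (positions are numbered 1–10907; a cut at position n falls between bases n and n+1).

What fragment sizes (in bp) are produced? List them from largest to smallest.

5032, 2921, 1200, 1064, 690 bp

Circular molecule, 5 cuts → 5 fragments:
  4071 − 1150 = 2921 bp
  5271 − 4071 = 1200 bp
  5961 − 5271 = 690 bp
  7025 − 5961 = 1064 bp
  wrap: 10907 − 7025 + 1150 = 5032 bp
Sorted largest to smallest: 5032, 2921, 1200, 1064, 690 bp.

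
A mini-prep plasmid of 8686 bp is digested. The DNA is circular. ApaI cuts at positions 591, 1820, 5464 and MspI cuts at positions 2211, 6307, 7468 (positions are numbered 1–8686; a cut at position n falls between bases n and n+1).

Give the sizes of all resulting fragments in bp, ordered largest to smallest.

Combined cut positions (sorted): 591, 1820, 2211, 5464, 6307, 7468.
Circular molecule, 6 cuts → 6 fragments:
  1820 − 591 = 1229 bp
  2211 − 1820 = 391 bp
  5464 − 2211 = 3253 bp
  6307 − 5464 = 843 bp
  7468 − 6307 = 1161 bp
  wrap: 8686 − 7468 + 591 = 1809 bp
Sorted largest to smallest: 3253, 1809, 1229, 1161, 843, 391 bp.

3253, 1809, 1229, 1161, 843, 391 bp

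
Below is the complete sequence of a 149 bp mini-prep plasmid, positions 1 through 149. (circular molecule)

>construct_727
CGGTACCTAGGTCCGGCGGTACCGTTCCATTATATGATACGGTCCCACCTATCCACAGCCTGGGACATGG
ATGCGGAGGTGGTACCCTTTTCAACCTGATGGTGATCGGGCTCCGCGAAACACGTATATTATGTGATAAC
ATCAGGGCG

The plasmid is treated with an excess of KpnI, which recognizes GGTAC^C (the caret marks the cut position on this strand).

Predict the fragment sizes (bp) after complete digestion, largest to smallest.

KpnI sites (GGTACC) start at positions 2, 18, 81.
KpnI cuts after base 5 of each site (before the last base), so after positions 6, 22, 85.
Circular molecule, 3 cuts → 3 fragments:
  7–22 → 16 bp
  23–85 → 63 bp
  86–149 then 1–6 → 64 + 6 = 70 bp
Sorted largest to smallest: 70, 63, 16 bp.

70, 63, 16 bp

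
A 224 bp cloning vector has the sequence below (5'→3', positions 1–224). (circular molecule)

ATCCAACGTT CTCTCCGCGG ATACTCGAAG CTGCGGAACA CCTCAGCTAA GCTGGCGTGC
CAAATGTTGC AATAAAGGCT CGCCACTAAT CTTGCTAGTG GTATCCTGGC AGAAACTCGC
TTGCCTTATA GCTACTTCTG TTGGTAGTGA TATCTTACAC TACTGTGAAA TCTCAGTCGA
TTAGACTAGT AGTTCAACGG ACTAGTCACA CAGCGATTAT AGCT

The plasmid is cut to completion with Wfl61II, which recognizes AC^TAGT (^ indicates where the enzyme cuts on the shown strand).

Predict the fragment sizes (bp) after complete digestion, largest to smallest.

Wfl61II sites (ACTAGT) start at positions 185, 201.
Wfl61II cuts after base 2 of each site, so after positions 186, 202.
Circular molecule, 2 cuts → 2 fragments:
  187–202 → 16 bp
  203–224 then 1–186 → 22 + 186 = 208 bp
Sorted largest to smallest: 208, 16 bp.

208, 16 bp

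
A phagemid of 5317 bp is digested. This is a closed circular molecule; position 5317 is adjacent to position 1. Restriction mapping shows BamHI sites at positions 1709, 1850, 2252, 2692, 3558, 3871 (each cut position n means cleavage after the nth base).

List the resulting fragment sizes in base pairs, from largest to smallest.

3155, 866, 440, 402, 313, 141 bp

Circular molecule, 6 cuts → 6 fragments:
  1850 − 1709 = 141 bp
  2252 − 1850 = 402 bp
  2692 − 2252 = 440 bp
  3558 − 2692 = 866 bp
  3871 − 3558 = 313 bp
  wrap: 5317 − 3871 + 1709 = 3155 bp
Sorted largest to smallest: 3155, 866, 440, 402, 313, 141 bp.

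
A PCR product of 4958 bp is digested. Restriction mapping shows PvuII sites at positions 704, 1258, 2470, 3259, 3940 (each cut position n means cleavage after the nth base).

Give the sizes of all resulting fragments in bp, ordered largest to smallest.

1212, 1018, 789, 704, 681, 554 bp

Linear molecule, 5 cuts → 6 fragments:
  704 − 0 = 704 bp
  1258 − 704 = 554 bp
  2470 − 1258 = 1212 bp
  3259 − 2470 = 789 bp
  3940 − 3259 = 681 bp
  4958 − 3940 = 1018 bp
Sorted largest to smallest: 1212, 1018, 789, 704, 681, 554 bp.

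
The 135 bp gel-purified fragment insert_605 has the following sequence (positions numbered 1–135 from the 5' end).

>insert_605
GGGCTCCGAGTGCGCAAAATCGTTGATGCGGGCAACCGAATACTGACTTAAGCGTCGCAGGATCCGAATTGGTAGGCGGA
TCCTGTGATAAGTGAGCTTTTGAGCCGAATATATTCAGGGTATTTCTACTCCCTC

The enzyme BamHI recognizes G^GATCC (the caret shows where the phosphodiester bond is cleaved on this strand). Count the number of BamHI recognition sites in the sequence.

GGATCC occurs starting at positions 60, 78.
BamHI cuts at 2 sites.

2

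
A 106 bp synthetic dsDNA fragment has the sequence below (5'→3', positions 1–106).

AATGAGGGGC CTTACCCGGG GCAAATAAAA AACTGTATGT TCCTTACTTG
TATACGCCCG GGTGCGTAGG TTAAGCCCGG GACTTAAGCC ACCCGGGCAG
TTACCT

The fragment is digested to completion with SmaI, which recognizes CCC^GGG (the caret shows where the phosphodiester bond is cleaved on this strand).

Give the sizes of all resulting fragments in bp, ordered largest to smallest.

SmaI sites (CCCGGG) start at positions 15, 57, 76, 92.
SmaI cuts after base 3 of each site, so after positions 17, 59, 78, 94.
Linear molecule, 4 cuts → 5 fragments:
  1–17 → 17 bp
  18–59 → 42 bp
  60–78 → 19 bp
  79–94 → 16 bp
  95–106 → 12 bp
Sorted largest to smallest: 42, 19, 17, 16, 12 bp.

42, 19, 17, 16, 12 bp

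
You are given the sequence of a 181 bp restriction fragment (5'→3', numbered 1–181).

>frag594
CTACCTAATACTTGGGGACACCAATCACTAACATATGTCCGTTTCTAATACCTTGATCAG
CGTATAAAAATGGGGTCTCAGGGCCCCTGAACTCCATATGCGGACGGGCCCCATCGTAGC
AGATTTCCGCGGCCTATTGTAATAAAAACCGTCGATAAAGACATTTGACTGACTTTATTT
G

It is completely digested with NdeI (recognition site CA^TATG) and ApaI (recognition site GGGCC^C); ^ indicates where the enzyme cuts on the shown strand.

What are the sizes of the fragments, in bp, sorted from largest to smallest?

71, 52, 33, 14, 11 bp

NdeI sites (CATATG) start at positions 32, 95.
NdeI cuts after base 2 of each site, so after positions 33, 96.
ApaI sites (GGGCCC) start at positions 81, 106.
ApaI cuts after base 5 of each site (before the last base), so after positions 85, 110.
Combined cut positions: 33, 85, 96, 110.
Linear molecule, 4 cuts → 5 fragments:
  1–33 → 33 bp
  34–85 → 52 bp
  86–96 → 11 bp
  97–110 → 14 bp
  111–181 → 71 bp
Sorted largest to smallest: 71, 52, 33, 14, 11 bp.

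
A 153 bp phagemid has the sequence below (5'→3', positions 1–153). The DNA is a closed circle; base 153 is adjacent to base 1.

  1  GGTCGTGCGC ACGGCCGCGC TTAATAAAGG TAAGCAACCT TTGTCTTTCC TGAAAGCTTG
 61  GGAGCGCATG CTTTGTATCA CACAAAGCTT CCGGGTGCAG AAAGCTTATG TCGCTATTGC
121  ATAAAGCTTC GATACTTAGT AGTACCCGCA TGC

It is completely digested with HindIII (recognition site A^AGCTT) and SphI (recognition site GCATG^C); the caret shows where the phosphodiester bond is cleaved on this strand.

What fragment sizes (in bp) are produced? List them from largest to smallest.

HindIII sites (AAGCTT) start at positions 54, 85, 102, 124.
HindIII cuts after the first base of each site, so after positions 54, 85, 102, 124.
SphI sites (GCATGC) start at positions 66, 148.
SphI cuts after base 5 of each site (before the last base), so after positions 70, 152.
Combined cut positions: 54, 70, 85, 102, 124, 152.
Circular molecule, 6 cuts → 6 fragments:
  55–70 → 16 bp
  71–85 → 15 bp
  86–102 → 17 bp
  103–124 → 22 bp
  125–152 → 28 bp
  153–153 then 1–54 → 1 + 54 = 55 bp
Sorted largest to smallest: 55, 28, 22, 17, 16, 15 bp.

55, 28, 22, 17, 16, 15 bp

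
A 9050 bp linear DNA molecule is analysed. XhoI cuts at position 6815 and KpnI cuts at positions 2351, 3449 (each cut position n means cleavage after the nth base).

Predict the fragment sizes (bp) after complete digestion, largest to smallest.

Combined cut positions (sorted): 2351, 3449, 6815.
Linear molecule, 3 cuts → 4 fragments:
  2351 − 0 = 2351 bp
  3449 − 2351 = 1098 bp
  6815 − 3449 = 3366 bp
  9050 − 6815 = 2235 bp
Sorted largest to smallest: 3366, 2351, 2235, 1098 bp.

3366, 2351, 2235, 1098 bp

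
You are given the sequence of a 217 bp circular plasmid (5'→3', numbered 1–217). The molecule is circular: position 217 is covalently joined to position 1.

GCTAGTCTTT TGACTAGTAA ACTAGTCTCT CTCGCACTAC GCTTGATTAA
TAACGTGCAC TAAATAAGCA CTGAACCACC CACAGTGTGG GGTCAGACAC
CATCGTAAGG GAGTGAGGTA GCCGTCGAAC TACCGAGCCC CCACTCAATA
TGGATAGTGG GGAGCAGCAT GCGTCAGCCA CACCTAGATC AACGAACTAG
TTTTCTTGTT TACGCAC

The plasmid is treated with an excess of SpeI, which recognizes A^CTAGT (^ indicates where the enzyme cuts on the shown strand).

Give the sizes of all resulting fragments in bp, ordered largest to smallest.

175, 34, 8 bp

SpeI sites (ACTAGT) start at positions 13, 21, 196.
SpeI cuts after the first base of each site, so after positions 13, 21, 196.
Circular molecule, 3 cuts → 3 fragments:
  14–21 → 8 bp
  22–196 → 175 bp
  197–217 then 1–13 → 21 + 13 = 34 bp
Sorted largest to smallest: 175, 34, 8 bp.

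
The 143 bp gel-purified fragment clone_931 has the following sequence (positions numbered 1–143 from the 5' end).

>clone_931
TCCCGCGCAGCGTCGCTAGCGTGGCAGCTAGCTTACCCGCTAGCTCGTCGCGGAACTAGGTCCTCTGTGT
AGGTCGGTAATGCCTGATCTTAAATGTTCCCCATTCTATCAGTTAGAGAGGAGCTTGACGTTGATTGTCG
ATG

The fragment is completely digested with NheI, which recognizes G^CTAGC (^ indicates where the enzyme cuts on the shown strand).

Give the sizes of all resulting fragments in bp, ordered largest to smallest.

104, 15, 12, 12 bp

NheI sites (GCTAGC) start at positions 15, 27, 39.
NheI cuts after the first base of each site, so after positions 15, 27, 39.
Linear molecule, 3 cuts → 4 fragments:
  1–15 → 15 bp
  16–27 → 12 bp
  28–39 → 12 bp
  40–143 → 104 bp
Sorted largest to smallest: 104, 15, 12, 12 bp.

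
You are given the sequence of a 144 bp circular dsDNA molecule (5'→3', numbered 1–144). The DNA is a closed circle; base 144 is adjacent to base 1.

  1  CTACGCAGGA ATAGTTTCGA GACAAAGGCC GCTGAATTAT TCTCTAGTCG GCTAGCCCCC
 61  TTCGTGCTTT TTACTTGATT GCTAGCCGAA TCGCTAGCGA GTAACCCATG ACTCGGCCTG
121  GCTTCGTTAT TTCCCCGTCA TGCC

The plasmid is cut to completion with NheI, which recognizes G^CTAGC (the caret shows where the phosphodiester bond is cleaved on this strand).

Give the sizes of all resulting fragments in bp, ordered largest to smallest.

NheI sites (GCTAGC) start at positions 51, 81, 93.
NheI cuts after the first base of each site, so after positions 51, 81, 93.
Circular molecule, 3 cuts → 3 fragments:
  52–81 → 30 bp
  82–93 → 12 bp
  94–144 then 1–51 → 51 + 51 = 102 bp
Sorted largest to smallest: 102, 30, 12 bp.

102, 30, 12 bp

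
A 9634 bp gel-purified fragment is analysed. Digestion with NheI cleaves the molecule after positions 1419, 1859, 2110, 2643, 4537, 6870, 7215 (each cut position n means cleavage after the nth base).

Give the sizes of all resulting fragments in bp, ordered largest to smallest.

Linear molecule, 7 cuts → 8 fragments:
  1419 − 0 = 1419 bp
  1859 − 1419 = 440 bp
  2110 − 1859 = 251 bp
  2643 − 2110 = 533 bp
  4537 − 2643 = 1894 bp
  6870 − 4537 = 2333 bp
  7215 − 6870 = 345 bp
  9634 − 7215 = 2419 bp
Sorted largest to smallest: 2419, 2333, 1894, 1419, 533, 440, 345, 251 bp.

2419, 2333, 1894, 1419, 533, 440, 345, 251 bp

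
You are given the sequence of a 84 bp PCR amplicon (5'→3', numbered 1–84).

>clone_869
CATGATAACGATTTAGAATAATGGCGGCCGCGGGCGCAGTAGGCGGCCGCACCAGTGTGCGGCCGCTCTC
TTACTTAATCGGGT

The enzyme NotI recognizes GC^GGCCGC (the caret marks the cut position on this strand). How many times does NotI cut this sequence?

GCGGCCGC occurs starting at positions 24, 43, 59.
NotI cuts at 3 sites.

3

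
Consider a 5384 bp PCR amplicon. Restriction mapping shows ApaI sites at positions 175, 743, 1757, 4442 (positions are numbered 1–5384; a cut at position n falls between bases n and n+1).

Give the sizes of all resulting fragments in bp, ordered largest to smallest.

Linear molecule, 4 cuts → 5 fragments:
  175 − 0 = 175 bp
  743 − 175 = 568 bp
  1757 − 743 = 1014 bp
  4442 − 1757 = 2685 bp
  5384 − 4442 = 942 bp
Sorted largest to smallest: 2685, 1014, 942, 568, 175 bp.

2685, 1014, 942, 568, 175 bp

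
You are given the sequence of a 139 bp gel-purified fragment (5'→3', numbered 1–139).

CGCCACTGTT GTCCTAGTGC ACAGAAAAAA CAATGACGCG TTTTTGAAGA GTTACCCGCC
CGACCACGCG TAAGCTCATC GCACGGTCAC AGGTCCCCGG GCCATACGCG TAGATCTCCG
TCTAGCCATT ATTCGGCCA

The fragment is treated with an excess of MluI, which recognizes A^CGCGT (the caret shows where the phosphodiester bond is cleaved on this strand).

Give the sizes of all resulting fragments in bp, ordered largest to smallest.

40, 36, 33, 30 bp

MluI sites (ACGCGT) start at positions 36, 66, 106.
MluI cuts after the first base of each site, so after positions 36, 66, 106.
Linear molecule, 3 cuts → 4 fragments:
  1–36 → 36 bp
  37–66 → 30 bp
  67–106 → 40 bp
  107–139 → 33 bp
Sorted largest to smallest: 40, 36, 33, 30 bp.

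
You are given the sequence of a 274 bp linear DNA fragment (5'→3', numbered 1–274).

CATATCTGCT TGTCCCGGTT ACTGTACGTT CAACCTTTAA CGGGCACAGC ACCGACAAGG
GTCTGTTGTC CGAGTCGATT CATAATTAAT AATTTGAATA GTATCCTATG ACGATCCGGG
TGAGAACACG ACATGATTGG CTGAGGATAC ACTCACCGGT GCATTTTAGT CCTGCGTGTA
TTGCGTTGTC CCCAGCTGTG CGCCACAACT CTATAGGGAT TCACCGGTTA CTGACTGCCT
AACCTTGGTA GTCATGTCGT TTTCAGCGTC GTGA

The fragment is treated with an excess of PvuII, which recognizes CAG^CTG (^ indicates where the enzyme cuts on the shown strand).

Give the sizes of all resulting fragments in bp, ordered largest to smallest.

The PvuII site (CAGCTG) starts at position 193.
PvuII cuts after base 3 of each site, so after position 195.
Linear molecule, 1 cut → 2 fragments:
  1–195 → 195 bp
  196–274 → 79 bp
Sorted largest to smallest: 195, 79 bp.

195, 79 bp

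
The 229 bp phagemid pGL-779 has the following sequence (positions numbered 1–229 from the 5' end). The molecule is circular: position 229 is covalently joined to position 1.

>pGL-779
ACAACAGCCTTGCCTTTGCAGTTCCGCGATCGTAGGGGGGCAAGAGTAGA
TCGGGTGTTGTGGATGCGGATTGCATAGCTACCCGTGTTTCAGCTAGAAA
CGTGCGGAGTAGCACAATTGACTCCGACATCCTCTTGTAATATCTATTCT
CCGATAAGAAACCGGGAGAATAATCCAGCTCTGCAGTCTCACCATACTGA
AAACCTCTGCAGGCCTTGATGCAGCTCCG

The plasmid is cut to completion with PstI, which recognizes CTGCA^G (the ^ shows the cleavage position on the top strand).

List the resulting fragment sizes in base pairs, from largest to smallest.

PstI sites (CTGCAG) start at positions 181, 207.
PstI cuts after base 5 of each site (before the last base), so after positions 185, 211.
Circular molecule, 2 cuts → 2 fragments:
  186–211 → 26 bp
  212–229 then 1–185 → 18 + 185 = 203 bp
Sorted largest to smallest: 203, 26 bp.

203, 26 bp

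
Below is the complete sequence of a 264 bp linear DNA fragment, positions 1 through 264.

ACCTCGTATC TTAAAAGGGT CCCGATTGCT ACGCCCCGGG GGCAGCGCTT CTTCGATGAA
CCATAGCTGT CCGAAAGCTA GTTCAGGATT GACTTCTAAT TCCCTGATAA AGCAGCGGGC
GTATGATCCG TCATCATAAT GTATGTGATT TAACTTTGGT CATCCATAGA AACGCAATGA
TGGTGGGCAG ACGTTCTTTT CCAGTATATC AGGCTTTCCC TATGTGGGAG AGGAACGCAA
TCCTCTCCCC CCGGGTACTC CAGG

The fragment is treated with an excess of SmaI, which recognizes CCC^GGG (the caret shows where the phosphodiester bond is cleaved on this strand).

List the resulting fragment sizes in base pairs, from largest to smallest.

215, 37, 12 bp

SmaI sites (CCCGGG) start at positions 35, 250.
SmaI cuts after base 3 of each site, so after positions 37, 252.
Linear molecule, 2 cuts → 3 fragments:
  1–37 → 37 bp
  38–252 → 215 bp
  253–264 → 12 bp
Sorted largest to smallest: 215, 37, 12 bp.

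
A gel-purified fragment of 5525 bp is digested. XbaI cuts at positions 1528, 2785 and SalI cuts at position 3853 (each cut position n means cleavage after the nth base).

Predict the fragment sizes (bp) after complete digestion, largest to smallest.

1672, 1528, 1257, 1068 bp

Combined cut positions (sorted): 1528, 2785, 3853.
Linear molecule, 3 cuts → 4 fragments:
  1528 − 0 = 1528 bp
  2785 − 1528 = 1257 bp
  3853 − 2785 = 1068 bp
  5525 − 3853 = 1672 bp
Sorted largest to smallest: 1672, 1528, 1257, 1068 bp.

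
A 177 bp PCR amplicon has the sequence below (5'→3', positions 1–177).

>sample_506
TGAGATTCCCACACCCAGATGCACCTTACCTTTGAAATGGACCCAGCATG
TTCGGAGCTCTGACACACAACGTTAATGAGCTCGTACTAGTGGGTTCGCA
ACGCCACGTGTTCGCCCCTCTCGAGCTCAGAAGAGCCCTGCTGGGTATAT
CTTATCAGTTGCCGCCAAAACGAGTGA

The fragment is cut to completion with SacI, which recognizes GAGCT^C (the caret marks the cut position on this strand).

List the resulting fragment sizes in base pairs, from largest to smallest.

59, 50, 45, 23 bp

SacI sites (GAGCTC) start at positions 55, 78, 123.
SacI cuts after base 5 of each site (before the last base), so after positions 59, 82, 127.
Linear molecule, 3 cuts → 4 fragments:
  1–59 → 59 bp
  60–82 → 23 bp
  83–127 → 45 bp
  128–177 → 50 bp
Sorted largest to smallest: 59, 50, 45, 23 bp.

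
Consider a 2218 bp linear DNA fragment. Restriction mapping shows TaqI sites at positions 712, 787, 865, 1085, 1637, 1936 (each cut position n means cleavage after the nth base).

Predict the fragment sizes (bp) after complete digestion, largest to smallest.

712, 552, 299, 282, 220, 78, 75 bp

Linear molecule, 6 cuts → 7 fragments:
  712 − 0 = 712 bp
  787 − 712 = 75 bp
  865 − 787 = 78 bp
  1085 − 865 = 220 bp
  1637 − 1085 = 552 bp
  1936 − 1637 = 299 bp
  2218 − 1936 = 282 bp
Sorted largest to smallest: 712, 552, 299, 282, 220, 78, 75 bp.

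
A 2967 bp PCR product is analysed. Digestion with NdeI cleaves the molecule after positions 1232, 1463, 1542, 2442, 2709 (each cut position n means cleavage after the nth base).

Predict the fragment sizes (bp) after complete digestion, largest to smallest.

1232, 900, 267, 258, 231, 79 bp

Linear molecule, 5 cuts → 6 fragments:
  1232 − 0 = 1232 bp
  1463 − 1232 = 231 bp
  1542 − 1463 = 79 bp
  2442 − 1542 = 900 bp
  2709 − 2442 = 267 bp
  2967 − 2709 = 258 bp
Sorted largest to smallest: 1232, 900, 267, 258, 231, 79 bp.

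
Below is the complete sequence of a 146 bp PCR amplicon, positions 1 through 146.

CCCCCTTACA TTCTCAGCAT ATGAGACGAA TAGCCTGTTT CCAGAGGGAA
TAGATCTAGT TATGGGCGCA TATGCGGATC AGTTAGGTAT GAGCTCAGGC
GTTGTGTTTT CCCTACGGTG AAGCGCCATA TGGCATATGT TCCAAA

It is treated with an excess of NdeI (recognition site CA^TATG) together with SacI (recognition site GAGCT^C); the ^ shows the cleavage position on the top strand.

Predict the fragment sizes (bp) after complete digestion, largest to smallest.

51, 33, 25, 19, 11, 7 bp

NdeI sites (CATATG) start at positions 18, 69, 127, 134.
NdeI cuts after base 2 of each site, so after positions 19, 70, 128, 135.
The SacI site (GAGCTC) starts at position 91.
SacI cuts after base 5 of each site (before the last base), so after position 95.
Combined cut positions: 19, 70, 95, 128, 135.
Linear molecule, 5 cuts → 6 fragments:
  1–19 → 19 bp
  20–70 → 51 bp
  71–95 → 25 bp
  96–128 → 33 bp
  129–135 → 7 bp
  136–146 → 11 bp
Sorted largest to smallest: 51, 33, 25, 19, 11, 7 bp.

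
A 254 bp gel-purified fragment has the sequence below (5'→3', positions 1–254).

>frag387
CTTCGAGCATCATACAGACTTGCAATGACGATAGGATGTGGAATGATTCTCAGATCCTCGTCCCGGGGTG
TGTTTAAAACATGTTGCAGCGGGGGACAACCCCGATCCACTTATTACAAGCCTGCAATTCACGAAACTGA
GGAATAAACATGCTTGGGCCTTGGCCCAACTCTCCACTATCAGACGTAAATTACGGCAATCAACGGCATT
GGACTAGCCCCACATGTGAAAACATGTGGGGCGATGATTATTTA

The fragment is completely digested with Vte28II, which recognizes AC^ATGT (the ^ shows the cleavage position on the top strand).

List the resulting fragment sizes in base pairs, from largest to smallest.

143, 80, 21, 10 bp

Vte28II sites (ACATGT) start at positions 79, 222, 232.
Vte28II cuts after base 2 of each site, so after positions 80, 223, 233.
Linear molecule, 3 cuts → 4 fragments:
  1–80 → 80 bp
  81–223 → 143 bp
  224–233 → 10 bp
  234–254 → 21 bp
Sorted largest to smallest: 143, 80, 21, 10 bp.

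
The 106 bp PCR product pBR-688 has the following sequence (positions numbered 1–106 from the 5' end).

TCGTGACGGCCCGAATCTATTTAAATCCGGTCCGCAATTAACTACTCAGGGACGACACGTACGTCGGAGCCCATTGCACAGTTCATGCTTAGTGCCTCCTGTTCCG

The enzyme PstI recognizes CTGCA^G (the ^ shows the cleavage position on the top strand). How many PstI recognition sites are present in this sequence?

0

No occurrence of CTGCAG is present in the sequence.
PstI does not cut: 0 sites.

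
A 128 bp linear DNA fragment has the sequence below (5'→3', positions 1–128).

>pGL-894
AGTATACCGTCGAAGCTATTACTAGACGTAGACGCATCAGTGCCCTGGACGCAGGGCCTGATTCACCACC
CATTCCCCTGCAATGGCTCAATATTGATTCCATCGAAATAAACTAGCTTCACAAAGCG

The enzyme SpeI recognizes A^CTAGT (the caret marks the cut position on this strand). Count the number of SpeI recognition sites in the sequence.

0

No occurrence of ACTAGT is present in the sequence.
SpeI does not cut: 0 sites.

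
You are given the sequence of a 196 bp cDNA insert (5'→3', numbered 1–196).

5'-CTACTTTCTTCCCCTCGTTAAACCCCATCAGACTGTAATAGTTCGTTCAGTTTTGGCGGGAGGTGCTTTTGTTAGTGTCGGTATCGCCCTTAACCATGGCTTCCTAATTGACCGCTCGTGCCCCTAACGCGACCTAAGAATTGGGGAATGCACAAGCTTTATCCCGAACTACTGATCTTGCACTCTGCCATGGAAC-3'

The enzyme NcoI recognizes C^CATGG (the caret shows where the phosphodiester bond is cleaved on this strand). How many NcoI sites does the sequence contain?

CCATGG occurs starting at positions 94, 188.
NcoI cuts at 2 sites.

2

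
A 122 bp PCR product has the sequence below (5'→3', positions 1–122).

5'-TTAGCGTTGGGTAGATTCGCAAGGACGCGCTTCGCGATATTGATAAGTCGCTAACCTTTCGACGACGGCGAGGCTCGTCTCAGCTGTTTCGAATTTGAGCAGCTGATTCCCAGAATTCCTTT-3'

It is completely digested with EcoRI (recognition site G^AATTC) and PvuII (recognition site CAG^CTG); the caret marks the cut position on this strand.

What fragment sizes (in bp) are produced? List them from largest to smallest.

83, 19, 11, 9 bp

The EcoRI site (GAATTC) starts at position 113.
EcoRI cuts after the first base of each site, so after position 113.
PvuII sites (CAGCTG) start at positions 81, 100.
PvuII cuts after base 3 of each site, so after positions 83, 102.
Combined cut positions: 83, 102, 113.
Linear molecule, 3 cuts → 4 fragments:
  1–83 → 83 bp
  84–102 → 19 bp
  103–113 → 11 bp
  114–122 → 9 bp
Sorted largest to smallest: 83, 19, 11, 9 bp.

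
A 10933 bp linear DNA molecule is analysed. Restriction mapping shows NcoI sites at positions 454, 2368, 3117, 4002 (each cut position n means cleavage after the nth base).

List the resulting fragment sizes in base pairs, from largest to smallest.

6931, 1914, 885, 749, 454 bp

Linear molecule, 4 cuts → 5 fragments:
  454 − 0 = 454 bp
  2368 − 454 = 1914 bp
  3117 − 2368 = 749 bp
  4002 − 3117 = 885 bp
  10933 − 4002 = 6931 bp
Sorted largest to smallest: 6931, 1914, 885, 749, 454 bp.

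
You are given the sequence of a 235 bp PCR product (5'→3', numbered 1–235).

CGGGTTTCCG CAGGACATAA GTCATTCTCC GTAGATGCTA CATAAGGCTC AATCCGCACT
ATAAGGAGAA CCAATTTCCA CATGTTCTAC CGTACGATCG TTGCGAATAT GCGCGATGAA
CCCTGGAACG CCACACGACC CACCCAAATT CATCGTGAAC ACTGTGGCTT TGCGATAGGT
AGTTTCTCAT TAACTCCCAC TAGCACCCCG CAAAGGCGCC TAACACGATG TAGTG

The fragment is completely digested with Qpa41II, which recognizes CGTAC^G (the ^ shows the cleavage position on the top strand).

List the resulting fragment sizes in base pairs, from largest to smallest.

The Qpa41II site (CGTACG) starts at position 91.
Qpa41II cuts after base 5 of each site (before the last base), so after position 95.
Linear molecule, 1 cut → 2 fragments:
  1–95 → 95 bp
  96–235 → 140 bp
Sorted largest to smallest: 140, 95 bp.

140, 95 bp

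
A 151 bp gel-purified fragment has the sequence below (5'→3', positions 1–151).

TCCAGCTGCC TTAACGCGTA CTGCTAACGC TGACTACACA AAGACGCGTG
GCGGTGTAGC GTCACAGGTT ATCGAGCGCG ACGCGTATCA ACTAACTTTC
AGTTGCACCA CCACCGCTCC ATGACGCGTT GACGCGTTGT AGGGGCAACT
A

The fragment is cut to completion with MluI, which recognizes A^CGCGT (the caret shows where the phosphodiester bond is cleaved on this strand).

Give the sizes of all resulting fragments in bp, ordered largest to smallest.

MluI sites (ACGCGT) start at positions 14, 44, 81, 124, 132.
MluI cuts after the first base of each site, so after positions 14, 44, 81, 124, 132.
Linear molecule, 5 cuts → 6 fragments:
  1–14 → 14 bp
  15–44 → 30 bp
  45–81 → 37 bp
  82–124 → 43 bp
  125–132 → 8 bp
  133–151 → 19 bp
Sorted largest to smallest: 43, 37, 30, 19, 14, 8 bp.

43, 37, 30, 19, 14, 8 bp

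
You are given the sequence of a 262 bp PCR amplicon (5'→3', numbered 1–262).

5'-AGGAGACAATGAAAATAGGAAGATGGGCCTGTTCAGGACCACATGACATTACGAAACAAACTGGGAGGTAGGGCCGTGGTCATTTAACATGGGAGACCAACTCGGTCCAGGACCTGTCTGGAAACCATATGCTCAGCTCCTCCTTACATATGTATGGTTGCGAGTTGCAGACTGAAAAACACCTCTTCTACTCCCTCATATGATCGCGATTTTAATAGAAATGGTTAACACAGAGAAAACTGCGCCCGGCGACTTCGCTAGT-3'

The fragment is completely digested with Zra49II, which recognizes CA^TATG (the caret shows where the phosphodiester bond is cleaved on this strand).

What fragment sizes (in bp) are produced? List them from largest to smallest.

Zra49II sites (CATATG) start at positions 126, 147, 197.
Zra49II cuts after base 2 of each site, so after positions 127, 148, 198.
Linear molecule, 3 cuts → 4 fragments:
  1–127 → 127 bp
  128–148 → 21 bp
  149–198 → 50 bp
  199–262 → 64 bp
Sorted largest to smallest: 127, 64, 50, 21 bp.

127, 64, 50, 21 bp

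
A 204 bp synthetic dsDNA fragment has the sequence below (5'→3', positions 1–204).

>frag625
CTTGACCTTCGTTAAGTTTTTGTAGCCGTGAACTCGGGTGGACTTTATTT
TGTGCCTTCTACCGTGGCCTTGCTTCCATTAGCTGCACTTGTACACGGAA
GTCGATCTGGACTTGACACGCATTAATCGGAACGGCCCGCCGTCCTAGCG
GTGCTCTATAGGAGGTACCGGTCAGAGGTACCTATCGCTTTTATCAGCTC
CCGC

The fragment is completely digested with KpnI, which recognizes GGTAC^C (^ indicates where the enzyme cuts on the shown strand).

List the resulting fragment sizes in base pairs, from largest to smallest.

168, 23, 13 bp

KpnI sites (GGTACC) start at positions 164, 177.
KpnI cuts after base 5 of each site (before the last base), so after positions 168, 181.
Linear molecule, 2 cuts → 3 fragments:
  1–168 → 168 bp
  169–181 → 13 bp
  182–204 → 23 bp
Sorted largest to smallest: 168, 23, 13 bp.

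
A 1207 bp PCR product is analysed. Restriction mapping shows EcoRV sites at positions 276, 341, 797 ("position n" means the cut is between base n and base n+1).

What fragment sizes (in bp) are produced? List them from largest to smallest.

456, 410, 276, 65 bp

Linear molecule, 3 cuts → 4 fragments:
  276 − 0 = 276 bp
  341 − 276 = 65 bp
  797 − 341 = 456 bp
  1207 − 797 = 410 bp
Sorted largest to smallest: 456, 410, 276, 65 bp.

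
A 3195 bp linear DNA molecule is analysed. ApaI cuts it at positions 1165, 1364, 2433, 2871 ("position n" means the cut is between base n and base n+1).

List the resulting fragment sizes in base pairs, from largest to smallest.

Linear molecule, 4 cuts → 5 fragments:
  1165 − 0 = 1165 bp
  1364 − 1165 = 199 bp
  2433 − 1364 = 1069 bp
  2871 − 2433 = 438 bp
  3195 − 2871 = 324 bp
Sorted largest to smallest: 1165, 1069, 438, 324, 199 bp.

1165, 1069, 438, 324, 199 bp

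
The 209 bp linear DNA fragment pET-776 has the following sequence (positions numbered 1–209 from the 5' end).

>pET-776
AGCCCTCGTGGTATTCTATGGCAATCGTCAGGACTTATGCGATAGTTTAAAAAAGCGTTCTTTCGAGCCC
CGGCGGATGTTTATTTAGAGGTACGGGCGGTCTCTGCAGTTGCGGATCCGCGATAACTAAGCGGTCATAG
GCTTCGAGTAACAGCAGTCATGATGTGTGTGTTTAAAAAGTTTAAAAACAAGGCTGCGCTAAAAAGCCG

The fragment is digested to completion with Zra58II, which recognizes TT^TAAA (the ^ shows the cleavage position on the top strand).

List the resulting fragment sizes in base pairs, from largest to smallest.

Zra58II sites (TTTAAA) start at positions 46, 172, 181.
Zra58II cuts after base 2 of each site, so after positions 47, 173, 182.
Linear molecule, 3 cuts → 4 fragments:
  1–47 → 47 bp
  48–173 → 126 bp
  174–182 → 9 bp
  183–209 → 27 bp
Sorted largest to smallest: 126, 47, 27, 9 bp.

126, 47, 27, 9 bp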